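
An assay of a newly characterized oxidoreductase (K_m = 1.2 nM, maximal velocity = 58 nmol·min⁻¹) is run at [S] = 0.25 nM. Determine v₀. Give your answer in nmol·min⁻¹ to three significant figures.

v = Vmax·[S]/(Km + [S]) = 58 × 0.25 / (1.2 + 0.25)
  = 14.50 / 1.450 = 10.0 nmol·min⁻¹.

10.0 nmol·min⁻¹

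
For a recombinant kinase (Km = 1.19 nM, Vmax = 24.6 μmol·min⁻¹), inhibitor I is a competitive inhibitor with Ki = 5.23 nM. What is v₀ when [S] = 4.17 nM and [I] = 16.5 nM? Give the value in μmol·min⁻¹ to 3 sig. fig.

α = 1 + [I]/Ki = 1 + 16.5/5.23 = 4.155.
For a competitive inhibitor, Vmax is unchanged and the apparent Km becomes α·Km: Km,app = 4.94 nM, Vmax,app = 24.6 μmol·min⁻¹.
v = Vmax,app·[S]/(Km,app + [S]) = 24.6 × 4.17/(4.94 + 4.17) = 11.3 μmol·min⁻¹.

11.3 μmol·min⁻¹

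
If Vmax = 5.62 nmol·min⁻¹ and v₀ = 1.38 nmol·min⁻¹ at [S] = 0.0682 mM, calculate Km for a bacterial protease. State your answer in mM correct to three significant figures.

0.210 mM

v/Vmax = 1.38/5.62 = 0.2456 = [S]/(Km+[S]).
So Km + [S] = [S]/0.2456 = 0.2777 mM, giving Km = 0.2777 − 0.0682 = 0.210 mM.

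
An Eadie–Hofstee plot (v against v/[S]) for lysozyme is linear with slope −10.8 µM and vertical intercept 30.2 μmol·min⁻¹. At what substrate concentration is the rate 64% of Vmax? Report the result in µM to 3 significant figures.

19.2 µM

The Eadie–Hofstee slope gives Km = 10.8 µM (slope = −Km).
v/Vmax = [S]/(Km+[S]) = 0.64 ⇒ [S] = Km·0.64/(1−0.64) = 10.8 × 1.778 = 19.2 µM.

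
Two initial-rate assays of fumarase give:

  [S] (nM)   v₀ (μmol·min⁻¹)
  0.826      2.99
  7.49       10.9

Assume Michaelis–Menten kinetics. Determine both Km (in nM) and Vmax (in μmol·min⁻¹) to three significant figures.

Km = 3.65 nM; Vmax = 16.2 μmol·min⁻¹

In reciprocal form, 1/v = (Km/Vmax)·(1/[S]) + 1/Vmax. The two points give (1/[S], 1/v) = (1.211, 0.3344) and (0.1335, 0.09174).
Slope = (0.3344 − 0.09174)/(1.211 − 0.1335) = 0.2253; intercept = 0.3344 − 0.2253×1.211 = 0.06166.
Vmax = 1/intercept = 16.2 μmol·min⁻¹; Km = slope × Vmax = 0.2253 × 16.2 = 3.65 nM.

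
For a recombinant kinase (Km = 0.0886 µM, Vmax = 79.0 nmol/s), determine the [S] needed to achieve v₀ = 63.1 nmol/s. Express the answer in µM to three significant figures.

The required fractional saturation is v/Vmax = 63.1/79.0 = 0.7987.
Then [S]/(Km+[S]) = 0.7987 ⇒ [S] = 0.0886 × 0.7987/(1 − 0.7987) = 0.352 µM.

0.352 µM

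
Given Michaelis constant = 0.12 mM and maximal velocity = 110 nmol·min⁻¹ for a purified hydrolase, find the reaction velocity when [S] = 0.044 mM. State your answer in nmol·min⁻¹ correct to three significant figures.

[S]/(Km+[S]) = 0.044/0.1640 = 0.2683, the fractional saturation.
v = 0.2683 × Vmax = 0.2683 × 110 = 29.5 nmol·min⁻¹.

29.5 nmol·min⁻¹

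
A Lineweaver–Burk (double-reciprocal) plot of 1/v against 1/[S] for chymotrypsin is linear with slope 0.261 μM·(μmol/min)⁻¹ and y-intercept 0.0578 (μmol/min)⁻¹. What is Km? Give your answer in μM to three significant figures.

4.52 μM

y-intercept = 1/Vmax ⇒ Vmax = 17.3 μmol/min; slope = Km/Vmax ⇒ Km = slope × Vmax.
Km = 0.261 × 17.3 = 4.52 μM.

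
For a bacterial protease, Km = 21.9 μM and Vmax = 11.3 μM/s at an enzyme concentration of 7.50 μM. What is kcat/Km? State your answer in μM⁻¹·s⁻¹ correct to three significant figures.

kcat = Vmax/[E]total = 11.3/7.50 = 1.51 s⁻¹.
kcat/Km = 1.51/21.9 = 0.0688 μM⁻¹·s⁻¹.

0.0688 μM⁻¹·s⁻¹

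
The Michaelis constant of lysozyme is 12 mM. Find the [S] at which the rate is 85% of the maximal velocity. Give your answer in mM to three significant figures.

68.0 mM

v/Vmax = [S]/(Km+[S]) = 0.85, so [S] = Km·0.85/(1 − 0.85) = 12 × 5.667.
[S] = 68.0 mM.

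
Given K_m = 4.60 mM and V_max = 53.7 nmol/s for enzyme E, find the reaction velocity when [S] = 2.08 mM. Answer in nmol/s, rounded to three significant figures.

16.7 nmol/s

v = Vmax·[S]/(Km + [S]) = 53.7 × 2.08 / (4.60 + 2.08)
  = 111.7 / 6.680 = 16.7 nmol/s.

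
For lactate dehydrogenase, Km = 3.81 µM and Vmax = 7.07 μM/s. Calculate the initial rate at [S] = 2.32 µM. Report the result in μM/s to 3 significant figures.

[S]/(Km+[S]) = 2.32/6.130 = 0.3785, the fractional saturation.
v = 0.3785 × Vmax = 0.3785 × 7.07 = 2.68 μM/s.

2.68 μM/s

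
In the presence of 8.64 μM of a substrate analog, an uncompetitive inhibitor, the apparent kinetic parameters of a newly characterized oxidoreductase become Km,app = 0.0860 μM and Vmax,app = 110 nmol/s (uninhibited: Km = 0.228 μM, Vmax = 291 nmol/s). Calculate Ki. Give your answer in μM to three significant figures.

Uncompetitive: Vmax,app = Vmax/α (and Km,app = Km/α) with α = 1 + [I]/Ki.
α = Vmax/Vmax,app = 291/110 = 2.645.
Since α = 1 + [I]/Ki, [I]/Ki = 2.645 − 1 = 1.645 and Ki = 8.64/1.645 = 5.25 μM.

5.25 μM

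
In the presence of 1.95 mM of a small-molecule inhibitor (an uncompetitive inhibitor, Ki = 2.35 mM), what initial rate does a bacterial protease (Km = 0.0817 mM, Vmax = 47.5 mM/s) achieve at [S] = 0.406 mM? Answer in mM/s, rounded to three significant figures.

23.4 mM/s

α = 1 + [I]/Ki = 1 + 1.95/2.35 = 1.830.
For an uncompetitive inhibitor, both parameters are divided by α, giving Vmax/α and Km/α: Km,app = 0.0446 mM, Vmax,app = 26.0 mM/s.
v = Vmax,app·[S]/(Km,app + [S]) = 26.0 × 0.406/(0.0446 + 0.406) = 23.4 mM/s.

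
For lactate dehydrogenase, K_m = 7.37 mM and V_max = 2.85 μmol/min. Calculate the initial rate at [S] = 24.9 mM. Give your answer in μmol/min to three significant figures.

v = Vmax·[S]/(Km + [S]) = 2.85 × 24.9 / (7.37 + 24.9)
  = 70.96 / 32.27 = 2.20 μmol/min.

2.20 μmol/min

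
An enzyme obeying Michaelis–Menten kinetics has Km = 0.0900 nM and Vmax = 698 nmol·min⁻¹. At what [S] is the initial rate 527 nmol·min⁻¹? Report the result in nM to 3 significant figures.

0.277 nM

Rearranging v = Vmax[S]/(Km+[S]) gives [S] = Km·v/(Vmax − v).
[S] = 0.0900 × 527 / (698 − 527) = 47.43/171.0 = 0.277 nM.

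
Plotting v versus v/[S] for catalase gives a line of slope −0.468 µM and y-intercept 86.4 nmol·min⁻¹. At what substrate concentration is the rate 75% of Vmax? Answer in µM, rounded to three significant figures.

1.40 µM

The Eadie–Hofstee slope gives Km = 0.468 µM (slope = −Km).
v/Vmax = [S]/(Km+[S]) = 0.75 ⇒ [S] = Km·0.75/(1−0.75) = 0.468 × 3.000 = 1.40 µM.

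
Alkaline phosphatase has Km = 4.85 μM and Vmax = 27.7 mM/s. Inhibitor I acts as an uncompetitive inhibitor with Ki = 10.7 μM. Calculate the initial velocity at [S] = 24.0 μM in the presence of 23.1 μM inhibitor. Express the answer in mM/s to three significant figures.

8.24 mM/s

α = 1 + [I]/Ki = 1 + 23.1/10.7 = 3.159.
For an uncompetitive inhibitor, both parameters are divided by α, giving Vmax/α and Km/α: Km,app = 1.54 μM, Vmax,app = 8.77 mM/s.
v = Vmax,app·[S]/(Km,app + [S]) = 8.77 × 24.0/(1.54 + 24.0) = 8.24 mM/s.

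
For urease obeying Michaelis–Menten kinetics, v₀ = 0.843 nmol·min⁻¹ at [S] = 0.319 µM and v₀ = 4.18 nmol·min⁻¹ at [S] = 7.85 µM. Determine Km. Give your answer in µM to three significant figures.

1.58 µM

In reciprocal form, 1/v = (Km/Vmax)·(1/[S]) + 1/Vmax. The two points give (1/[S], 1/v) = (3.135, 1.186) and (0.1274, 0.2392).
Slope = (1.186 − 0.2392)/(3.135 − 0.1274) = 0.3149; intercept = 1.186 − 0.3149×3.135 = 0.1991.
Vmax = 1/intercept = 5.02 nmol·min⁻¹; Km = slope × Vmax = 0.3149 × 5.02 = 1.58 µM.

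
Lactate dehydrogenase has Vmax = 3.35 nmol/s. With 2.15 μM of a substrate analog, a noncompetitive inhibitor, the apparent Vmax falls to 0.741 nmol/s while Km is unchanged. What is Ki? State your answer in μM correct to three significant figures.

0.611 μM

Noncompetitive: Vmax,app = Vmax/α with α = 1 + [I]/Ki.
α = Vmax/Vmax,app = 3.35/0.741 = 4.521.
Ki = [I]/(α − 1) = 2.15/3.521 = 0.611 μM.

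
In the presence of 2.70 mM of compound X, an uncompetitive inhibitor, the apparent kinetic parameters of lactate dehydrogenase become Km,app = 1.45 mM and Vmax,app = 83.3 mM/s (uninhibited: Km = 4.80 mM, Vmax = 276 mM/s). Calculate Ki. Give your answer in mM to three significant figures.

1.17 mM

Uncompetitive: Vmax,app = Vmax/α (and Km,app = Km/α) with α = 1 + [I]/Ki.
α = Vmax/Vmax,app = 276/83.3 = 3.313.
Ki = [I]/(α − 1) = 2.70/2.313 = 1.17 mM.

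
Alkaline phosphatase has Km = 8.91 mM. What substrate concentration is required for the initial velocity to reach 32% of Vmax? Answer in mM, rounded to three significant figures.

4.19 mM

v/Vmax = [S]/(Km+[S]) = 0.32, so [S] = Km·0.32/(1 − 0.32) = 8.91 × 0.4706.
[S] = 4.19 mM.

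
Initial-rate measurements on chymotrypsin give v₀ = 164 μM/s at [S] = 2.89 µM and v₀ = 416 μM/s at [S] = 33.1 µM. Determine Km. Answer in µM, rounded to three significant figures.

From v = Vmax[S]/(Km+[S]), each point gives Vmax = v(Km+[S])/[S].
Equating: 164(Km+2.89)/2.89 = 416(Km+33.1)/33.1.
56.75·Km + 164 = 12.57·Km + 416, so (56.75 − 12.57)·Km = 416 − 164.
Km = 252.0/44.18 = 5.70 µM; then Vmax = 164(5.70+2.89)/2.89 = 488 μM/s.

5.70 µM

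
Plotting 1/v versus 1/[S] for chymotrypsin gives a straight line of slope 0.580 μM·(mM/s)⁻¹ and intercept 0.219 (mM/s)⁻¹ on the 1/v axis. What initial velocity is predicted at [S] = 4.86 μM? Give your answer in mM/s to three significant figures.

The y-intercept is 1/Vmax, so Vmax = 1/0.219 = 4.57 mM/s.
The slope is Km/Vmax, so Km = 0.580 × 4.57 = 2.65 μM.
Then v = 4.57 × 4.86/(2.65 + 4.86) = 2.96 mM/s.

2.96 mM/s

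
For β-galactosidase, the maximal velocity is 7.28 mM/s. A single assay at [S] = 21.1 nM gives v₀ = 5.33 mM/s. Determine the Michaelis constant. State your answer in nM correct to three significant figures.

v/Vmax = 5.33/7.28 = 0.7321 = [S]/(Km+[S]).
So Km + [S] = [S]/0.7321 = 28.82 nM, giving Km = 28.82 − 21.1 = 7.72 nM.

7.72 nM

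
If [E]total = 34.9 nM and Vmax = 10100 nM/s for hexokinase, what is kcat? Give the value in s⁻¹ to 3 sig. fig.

289 s⁻¹

kcat = Vmax/[E]total = 10100 nM/s / 34.9 nM = 289 s⁻¹.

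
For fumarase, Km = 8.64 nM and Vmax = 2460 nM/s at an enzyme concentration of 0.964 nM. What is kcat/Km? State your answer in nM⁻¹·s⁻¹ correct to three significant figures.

kcat = Vmax/[E]total = 2460/0.964 = 2550 s⁻¹.
kcat/Km = 2550/8.64 = 295 nM⁻¹·s⁻¹.

295 nM⁻¹·s⁻¹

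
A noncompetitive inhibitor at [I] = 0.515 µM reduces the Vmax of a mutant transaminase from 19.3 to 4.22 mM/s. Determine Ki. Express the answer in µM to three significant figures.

Noncompetitive: Vmax,app = Vmax/α with α = 1 + [I]/Ki.
α = Vmax/Vmax,app = 19.3/4.22 = 4.573.
Ki = [I]/(α − 1) = 0.515/3.573 = 0.144 µM.

0.144 µM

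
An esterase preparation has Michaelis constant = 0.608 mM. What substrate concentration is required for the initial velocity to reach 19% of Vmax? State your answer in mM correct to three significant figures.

0.143 mM

v/Vmax = [S]/(Km+[S]) = 0.19, so [S] = Km·0.19/(1 − 0.19) = 0.608 × 0.2346.
[S] = 0.143 mM.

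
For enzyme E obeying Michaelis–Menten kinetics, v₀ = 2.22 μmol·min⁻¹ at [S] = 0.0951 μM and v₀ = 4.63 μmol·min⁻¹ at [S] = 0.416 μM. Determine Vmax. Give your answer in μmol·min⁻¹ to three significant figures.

In reciprocal form, 1/v = (Km/Vmax)·(1/[S]) + 1/Vmax. The two points give (1/[S], 1/v) = (10.52, 0.4505) and (2.404, 0.2160).
Slope = (0.4505 − 0.2160)/(10.52 − 2.404) = 0.02891; intercept = 0.4505 − 0.02891×10.52 = 0.1465.
Vmax = 1/intercept = 6.83 μmol·min⁻¹; Km = slope × Vmax = 0.02891 × 6.83 = 0.197 μM.

6.83 μmol·min⁻¹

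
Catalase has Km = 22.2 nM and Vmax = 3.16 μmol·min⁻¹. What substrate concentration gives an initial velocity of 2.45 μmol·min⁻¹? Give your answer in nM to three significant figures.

Rearranging v = Vmax[S]/(Km+[S]) gives [S] = Km·v/(Vmax − v).
[S] = 22.2 × 2.45 / (3.16 − 2.45) = 54.39/0.7100 = 76.6 nM.

76.6 nM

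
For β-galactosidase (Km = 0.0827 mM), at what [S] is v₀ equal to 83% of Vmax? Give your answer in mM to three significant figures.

0.404 mM

v/Vmax = [S]/(Km+[S]) = 0.83, so [S] = Km·0.83/(1 − 0.83) = 0.0827 × 4.882.
[S] = 0.404 mM.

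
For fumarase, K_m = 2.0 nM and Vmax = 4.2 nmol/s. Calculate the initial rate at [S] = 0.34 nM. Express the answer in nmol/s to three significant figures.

0.610 nmol/s

v = Vmax·[S]/(Km + [S]) = 4.2 × 0.34 / (2.0 + 0.34)
  = 1.428 / 2.340 = 0.610 nmol/s.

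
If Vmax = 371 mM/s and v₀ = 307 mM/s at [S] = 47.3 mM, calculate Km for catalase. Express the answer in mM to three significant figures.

9.86 mM

From v = Vmax[S]/(Km+[S]), Km = [S](Vmax − v)/v.
Km = 47.3 × (371 − 307) / 307 = 3027/307 = 9.86 mM.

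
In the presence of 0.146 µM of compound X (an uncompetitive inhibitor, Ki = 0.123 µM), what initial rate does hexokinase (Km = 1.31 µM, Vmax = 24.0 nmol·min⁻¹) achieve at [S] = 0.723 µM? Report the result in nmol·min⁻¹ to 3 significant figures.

α = 1 + [I]/Ki = 1 + 0.146/0.123 = 2.187.
For an uncompetitive inhibitor, both parameters are divided by α, giving Vmax/α and Km/α: Km,app = 0.599 µM, Vmax,app = 11.0 nmol·min⁻¹.
v = Vmax,app·[S]/(Km,app + [S]) = 11.0 × 0.723/(0.599 + 0.723) = 6.00 nmol·min⁻¹.

6.00 nmol·min⁻¹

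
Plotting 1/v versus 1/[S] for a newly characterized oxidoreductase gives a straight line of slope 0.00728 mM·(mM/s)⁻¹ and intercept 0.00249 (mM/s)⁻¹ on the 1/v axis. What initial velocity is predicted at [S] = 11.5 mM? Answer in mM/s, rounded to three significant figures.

The y-intercept is 1/Vmax, so Vmax = 1/0.00249 = 402 mM/s.
The slope is Km/Vmax, so Km = 0.00728 × 402 = 2.92 mM.
Then v = 402 × 11.5/(2.92 + 11.5) = 320 mM/s.

320 mM/s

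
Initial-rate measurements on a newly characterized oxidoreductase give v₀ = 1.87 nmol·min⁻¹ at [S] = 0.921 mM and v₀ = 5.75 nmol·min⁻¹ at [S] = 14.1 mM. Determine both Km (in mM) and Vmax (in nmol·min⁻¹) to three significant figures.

Km = 2.39 mM; Vmax = 6.73 nmol·min⁻¹

From v = Vmax[S]/(Km+[S]), each point gives Vmax = v(Km+[S])/[S].
Equating: 1.87(Km+0.921)/0.921 = 5.75(Km+14.1)/14.1.
2.030·Km + 1.87 = 0.4078·Km + 5.75, so (2.030 − 0.4078)·Km = 5.75 − 1.87.
Km = 3.880/1.623 = 2.39 mM; then Vmax = 1.87(2.39+0.921)/0.921 = 6.73 nmol·min⁻¹.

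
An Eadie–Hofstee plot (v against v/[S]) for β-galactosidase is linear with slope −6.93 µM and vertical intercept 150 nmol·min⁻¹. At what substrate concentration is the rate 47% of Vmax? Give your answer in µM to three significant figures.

6.15 µM

The Eadie–Hofstee slope gives Km = 6.93 µM (slope = −Km).
v/Vmax = [S]/(Km+[S]) = 0.47 ⇒ [S] = Km·0.47/(1−0.47) = 6.93 × 0.8868 = 6.15 µM.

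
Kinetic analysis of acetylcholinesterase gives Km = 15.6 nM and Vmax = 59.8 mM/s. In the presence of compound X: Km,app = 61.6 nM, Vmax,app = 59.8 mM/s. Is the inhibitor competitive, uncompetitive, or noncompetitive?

Km increases (15.6 → 61.6 nM) while Vmax is unchanged — the hallmark of competitive inhibition.

competitive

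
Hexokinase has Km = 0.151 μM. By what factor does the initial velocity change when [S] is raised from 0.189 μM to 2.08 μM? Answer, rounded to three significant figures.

The fractional saturations are [S]/(Km+[S]) = 0.189/0.3400 = 0.5559 and 2.08/2.231 = 0.9323.
v₂/v₁ is just their ratio: 0.9323/0.5559 = 1.68.

1.68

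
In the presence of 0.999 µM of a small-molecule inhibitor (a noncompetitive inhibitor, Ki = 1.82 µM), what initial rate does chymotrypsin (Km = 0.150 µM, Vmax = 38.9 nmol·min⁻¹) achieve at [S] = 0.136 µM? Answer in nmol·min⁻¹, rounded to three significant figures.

11.9 nmol·min⁻¹

With α = 1 + [I]/Ki = 1 + 0.999/1.82 = 1.549, the noncompetitive rate law is v = (Vmax/α)·[S] / (Km + [S]).
v = (38.9/1.549)×0.136 / (0.150 + 0.136) = 3.416/0.2860 = 11.9 nmol·min⁻¹.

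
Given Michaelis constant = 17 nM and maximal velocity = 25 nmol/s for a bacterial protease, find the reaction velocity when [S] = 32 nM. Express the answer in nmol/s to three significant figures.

v = Vmax·[S]/(Km + [S]) = 25 × 32 / (17 + 32)
  = 800.0 / 49.00 = 16.3 nmol/s.

16.3 nmol/s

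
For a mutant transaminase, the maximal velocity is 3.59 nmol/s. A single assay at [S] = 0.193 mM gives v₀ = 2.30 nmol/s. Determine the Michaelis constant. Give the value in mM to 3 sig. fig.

0.108 mM

v/Vmax = 2.30/3.59 = 0.6407 = [S]/(Km+[S]).
So Km + [S] = [S]/0.6407 = 0.3012 mM, giving Km = 0.3012 − 0.193 = 0.108 mM.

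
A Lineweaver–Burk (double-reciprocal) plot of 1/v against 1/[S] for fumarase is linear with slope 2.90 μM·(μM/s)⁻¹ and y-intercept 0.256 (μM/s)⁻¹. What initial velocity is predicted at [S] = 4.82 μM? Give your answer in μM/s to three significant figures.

The y-intercept is 1/Vmax, so Vmax = 1/0.256 = 3.91 μM/s.
The slope is Km/Vmax, so Km = 2.90 × 3.91 = 11.3 μM.
Then v = 3.91 × 4.82/(11.3 + 4.82) = 1.17 μM/s.

1.17 μM/s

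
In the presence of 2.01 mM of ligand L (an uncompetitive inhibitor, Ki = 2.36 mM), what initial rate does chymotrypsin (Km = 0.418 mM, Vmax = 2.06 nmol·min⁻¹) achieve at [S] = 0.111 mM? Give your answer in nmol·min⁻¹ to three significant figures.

With α = 1 + [I]/Ki = 1 + 2.01/2.36 = 1.852, the uncompetitive rate law is v = (Vmax/α)·[S] / (Km/α + [S]).
v = (2.06/1.852)×0.111 / (0.418/1.852 + 0.111) = 0.1235/0.3367 = 0.367 nmol·min⁻¹.

0.367 nmol·min⁻¹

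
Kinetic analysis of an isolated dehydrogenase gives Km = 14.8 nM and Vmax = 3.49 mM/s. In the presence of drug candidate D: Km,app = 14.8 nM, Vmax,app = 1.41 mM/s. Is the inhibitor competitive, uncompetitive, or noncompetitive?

noncompetitive

Vmax decreases (3.49 → 1.41 mM/s) while Km is unchanged — pure noncompetitive inhibition.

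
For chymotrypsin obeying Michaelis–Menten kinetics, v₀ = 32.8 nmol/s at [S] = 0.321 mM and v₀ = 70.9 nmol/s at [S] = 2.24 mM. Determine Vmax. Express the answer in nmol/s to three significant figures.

From v = Vmax[S]/(Km+[S]), each point gives Vmax = v(Km+[S])/[S].
Equating: 32.8(Km+0.321)/0.321 = 70.9(Km+2.24)/2.24.
102.2·Km + 32.8 = 31.65·Km + 70.9, so (102.2 − 31.65)·Km = 70.9 − 32.8.
Km = 38.10/70.53 = 0.540 mM; then Vmax = 32.8(0.540+0.321)/0.321 = 88.0 nmol/s.

88.0 nmol/s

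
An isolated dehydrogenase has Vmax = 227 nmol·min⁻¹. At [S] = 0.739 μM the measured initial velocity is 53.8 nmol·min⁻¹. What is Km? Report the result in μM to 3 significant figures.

v/Vmax = 53.8/227 = 0.2370 = [S]/(Km+[S]).
So Km + [S] = [S]/0.2370 = 3.118 μM, giving Km = 3.118 − 0.739 = 2.38 μM.

2.38 μM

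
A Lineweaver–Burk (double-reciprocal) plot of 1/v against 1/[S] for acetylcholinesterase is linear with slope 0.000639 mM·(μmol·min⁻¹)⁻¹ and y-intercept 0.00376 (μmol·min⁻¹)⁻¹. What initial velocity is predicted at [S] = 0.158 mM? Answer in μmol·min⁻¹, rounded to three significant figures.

128 μmol·min⁻¹

The y-intercept is 1/Vmax, so Vmax = 1/0.00376 = 266 μmol·min⁻¹.
The slope is Km/Vmax, so Km = 0.000639 × 266 = 0.170 mM.
Then v = 266 × 0.158/(0.170 + 0.158) = 128 μmol·min⁻¹.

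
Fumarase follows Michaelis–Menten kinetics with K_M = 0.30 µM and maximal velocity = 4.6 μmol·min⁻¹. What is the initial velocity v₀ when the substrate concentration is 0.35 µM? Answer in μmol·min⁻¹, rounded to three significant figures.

[S]/(Km+[S]) = 0.35/0.6500 = 0.5385, the fractional saturation.
v = 0.5385 × Vmax = 0.5385 × 4.6 = 2.48 μmol·min⁻¹.

2.48 μmol·min⁻¹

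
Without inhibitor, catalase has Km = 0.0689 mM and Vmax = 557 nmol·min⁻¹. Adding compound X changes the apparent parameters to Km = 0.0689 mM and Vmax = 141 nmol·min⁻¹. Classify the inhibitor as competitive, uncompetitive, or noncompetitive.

noncompetitive

Vmax decreases (557 → 141 nmol·min⁻¹) while Km is unchanged — pure noncompetitive inhibition.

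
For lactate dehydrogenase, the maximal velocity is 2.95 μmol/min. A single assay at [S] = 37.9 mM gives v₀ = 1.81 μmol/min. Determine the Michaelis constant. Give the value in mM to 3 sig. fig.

v/Vmax = 1.81/2.95 = 0.6136 = [S]/(Km+[S]).
So Km + [S] = [S]/0.6136 = 61.77 mM, giving Km = 61.77 − 37.9 = 23.9 mM.

23.9 mM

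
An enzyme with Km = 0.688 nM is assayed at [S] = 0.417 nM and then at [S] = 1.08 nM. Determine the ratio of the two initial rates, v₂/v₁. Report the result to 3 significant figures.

1.62

The fractional saturations are [S]/(Km+[S]) = 0.417/1.105 = 0.3774 and 1.08/1.768 = 0.6109.
v₂/v₁ is just their ratio: 0.6109/0.3774 = 1.62.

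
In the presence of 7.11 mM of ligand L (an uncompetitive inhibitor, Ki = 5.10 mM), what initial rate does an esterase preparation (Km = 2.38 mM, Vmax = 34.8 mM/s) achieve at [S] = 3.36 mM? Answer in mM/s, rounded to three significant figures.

11.2 mM/s

With α = 1 + [I]/Ki = 1 + 7.11/5.10 = 2.394, the uncompetitive rate law is v = (Vmax/α)·[S] / (Km/α + [S]).
v = (34.8/2.394)×3.36 / (2.38/2.394 + 3.36) = 48.84/4.354 = 11.2 mM/s.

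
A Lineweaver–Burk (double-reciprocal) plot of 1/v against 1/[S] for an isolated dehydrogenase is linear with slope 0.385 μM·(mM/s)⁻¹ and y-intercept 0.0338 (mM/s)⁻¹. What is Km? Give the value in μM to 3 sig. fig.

y-intercept = 1/Vmax ⇒ Vmax = 29.6 mM/s; slope = Km/Vmax ⇒ Km = slope × Vmax.
Km = 0.385 × 29.6 = 11.4 μM.

11.4 μM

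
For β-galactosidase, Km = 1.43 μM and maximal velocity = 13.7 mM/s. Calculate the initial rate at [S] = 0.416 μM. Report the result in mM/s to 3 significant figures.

[S]/(Km+[S]) = 0.416/1.846 = 0.2254, the fractional saturation.
v = 0.2254 × Vmax = 0.2254 × 13.7 = 3.09 mM/s.

3.09 mM/s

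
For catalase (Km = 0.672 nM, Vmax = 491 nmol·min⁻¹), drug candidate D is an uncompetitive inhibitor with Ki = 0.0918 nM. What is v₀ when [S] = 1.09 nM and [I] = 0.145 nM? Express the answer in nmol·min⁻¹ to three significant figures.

154 nmol·min⁻¹

α = 1 + [I]/Ki = 1 + 0.145/0.0918 = 2.580.
For an uncompetitive inhibitor, both parameters are divided by α, giving Vmax/α and Km/α: Km,app = 0.261 nM, Vmax,app = 190 nmol·min⁻¹.
v = Vmax,app·[S]/(Km,app + [S]) = 190 × 1.09/(0.261 + 1.09) = 154 nmol·min⁻¹.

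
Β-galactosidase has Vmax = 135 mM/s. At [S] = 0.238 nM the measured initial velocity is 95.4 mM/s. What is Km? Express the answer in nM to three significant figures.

0.0988 nM

From v = Vmax[S]/(Km+[S]), Km = [S](Vmax − v)/v.
Km = 0.238 × (135 − 95.4) / 95.4 = 9.425/95.4 = 0.0988 nM.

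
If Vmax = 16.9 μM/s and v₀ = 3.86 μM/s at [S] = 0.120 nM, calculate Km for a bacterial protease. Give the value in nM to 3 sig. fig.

0.405 nM

v/Vmax = 3.86/16.9 = 0.2284 = [S]/(Km+[S]).
So Km + [S] = [S]/0.2284 = 0.5254 nM, giving Km = 0.5254 − 0.120 = 0.405 nM.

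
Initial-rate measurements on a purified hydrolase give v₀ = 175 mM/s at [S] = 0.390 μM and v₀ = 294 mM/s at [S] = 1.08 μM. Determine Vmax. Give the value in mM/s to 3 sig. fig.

From v = Vmax[S]/(Km+[S]), each point gives Vmax = v(Km+[S])/[S].
Equating: 175(Km+0.390)/0.390 = 294(Km+1.08)/1.08.
448.7·Km + 175 = 272.2·Km + 294, so (448.7 − 272.2)·Km = 294 − 175.
Km = 119.0/176.5 = 0.674 μM; then Vmax = 175(0.674+0.390)/0.390 = 478 mM/s.

478 mM/s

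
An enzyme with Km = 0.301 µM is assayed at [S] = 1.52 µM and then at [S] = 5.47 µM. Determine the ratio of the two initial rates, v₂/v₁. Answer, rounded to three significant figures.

Since Vmax cancels, v₂/v₁ = [S]₂(Km+[S]₁) / [S]₁(Km+[S]₂).
= 5.47×(0.301+1.52) / (1.52×(0.301+5.47)) = 9.961/8.772 = 1.14.

1.14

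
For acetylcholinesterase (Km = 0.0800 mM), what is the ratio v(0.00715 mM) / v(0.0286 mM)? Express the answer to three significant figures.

Since Vmax cancels, v₂/v₁ = [S]₂(Km+[S]₁) / [S]₁(Km+[S]₂).
= 0.00715×(0.0800+0.0286) / (0.0286×(0.0800+0.00715)) = 0.0007765/0.002492 = 0.312.

0.312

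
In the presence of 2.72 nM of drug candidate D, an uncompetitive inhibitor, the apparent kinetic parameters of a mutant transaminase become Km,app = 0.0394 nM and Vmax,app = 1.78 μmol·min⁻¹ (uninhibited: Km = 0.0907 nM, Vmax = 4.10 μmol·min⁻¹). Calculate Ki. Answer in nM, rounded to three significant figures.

2.09 nM

Uncompetitive: Vmax,app = Vmax/α (and Km,app = Km/α) with α = 1 + [I]/Ki.
α = Vmax/Vmax,app = 4.10/1.78 = 2.303.
Since α = 1 + [I]/Ki, [I]/Ki = 2.303 − 1 = 1.303 and Ki = 2.72/1.303 = 2.09 nM.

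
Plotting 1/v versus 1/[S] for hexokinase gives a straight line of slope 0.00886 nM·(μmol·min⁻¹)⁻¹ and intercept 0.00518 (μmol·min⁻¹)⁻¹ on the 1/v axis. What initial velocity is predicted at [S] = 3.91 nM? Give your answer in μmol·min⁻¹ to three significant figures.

The y-intercept is 1/Vmax, so Vmax = 1/0.00518 = 193 μmol·min⁻¹.
The slope is Km/Vmax, so Km = 0.00886 × 193 = 1.71 nM.
Then v = 193 × 3.91/(1.71 + 3.91) = 134 μmol·min⁻¹.

134 μmol·min⁻¹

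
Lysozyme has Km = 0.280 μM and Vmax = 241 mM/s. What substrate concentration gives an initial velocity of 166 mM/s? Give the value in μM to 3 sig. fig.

Rearranging v = Vmax[S]/(Km+[S]) gives [S] = Km·v/(Vmax − v).
[S] = 0.280 × 166 / (241 − 166) = 46.48/75.00 = 0.620 μM.

0.620 μM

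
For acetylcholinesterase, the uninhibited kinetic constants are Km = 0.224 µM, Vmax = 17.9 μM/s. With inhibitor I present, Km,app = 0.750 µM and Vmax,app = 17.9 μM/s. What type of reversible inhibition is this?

Km increases (0.224 → 0.750 µM) while Vmax is unchanged — the hallmark of competitive inhibition.

competitive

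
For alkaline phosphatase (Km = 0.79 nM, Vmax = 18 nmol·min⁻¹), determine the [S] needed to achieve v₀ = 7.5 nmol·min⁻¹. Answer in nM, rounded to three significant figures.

0.564 nM

Rearranging v = Vmax[S]/(Km+[S]) gives [S] = Km·v/(Vmax − v).
[S] = 0.79 × 7.5 / (18 − 7.5) = 5.925/10.50 = 0.564 nM.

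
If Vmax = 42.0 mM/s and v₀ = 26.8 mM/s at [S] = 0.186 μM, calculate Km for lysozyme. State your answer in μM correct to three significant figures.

0.105 μM

From v = Vmax[S]/(Km+[S]), Km = [S](Vmax − v)/v.
Km = 0.186 × (42.0 − 26.8) / 26.8 = 2.827/26.8 = 0.105 μM.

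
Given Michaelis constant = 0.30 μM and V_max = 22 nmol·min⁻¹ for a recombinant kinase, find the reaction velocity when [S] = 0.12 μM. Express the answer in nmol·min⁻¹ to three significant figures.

[S]/(Km+[S]) = 0.12/0.4200 = 0.2857, the fractional saturation.
v = 0.2857 × Vmax = 0.2857 × 22 = 6.29 nmol·min⁻¹.

6.29 nmol·min⁻¹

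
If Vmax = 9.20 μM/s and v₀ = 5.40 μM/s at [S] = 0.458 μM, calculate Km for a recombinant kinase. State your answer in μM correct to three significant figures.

v/Vmax = 5.40/9.20 = 0.5870 = [S]/(Km+[S]).
So Km + [S] = [S]/0.5870 = 0.7803 μM, giving Km = 0.7803 − 0.458 = 0.322 μM.

0.322 μM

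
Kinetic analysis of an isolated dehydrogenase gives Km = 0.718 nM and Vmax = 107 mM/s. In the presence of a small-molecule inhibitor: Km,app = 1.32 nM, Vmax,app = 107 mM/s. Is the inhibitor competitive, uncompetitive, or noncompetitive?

competitive

Km increases (0.718 → 1.32 nM) while Vmax is unchanged — the hallmark of competitive inhibition.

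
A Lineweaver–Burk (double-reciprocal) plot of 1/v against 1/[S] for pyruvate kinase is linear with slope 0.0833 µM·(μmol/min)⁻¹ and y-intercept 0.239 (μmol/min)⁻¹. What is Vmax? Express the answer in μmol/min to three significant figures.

The y-intercept of a Lineweaver–Burk plot equals 1/Vmax, so Vmax = 1/0.239 = 4.18 μmol/min.

4.18 μmol/min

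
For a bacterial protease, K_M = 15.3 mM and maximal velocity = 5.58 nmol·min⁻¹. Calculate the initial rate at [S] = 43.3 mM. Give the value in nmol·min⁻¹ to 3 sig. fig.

v = Vmax·[S]/(Km + [S]) = 5.58 × 43.3 / (15.3 + 43.3)
  = 241.6 / 58.60 = 4.12 nmol·min⁻¹.

4.12 nmol·min⁻¹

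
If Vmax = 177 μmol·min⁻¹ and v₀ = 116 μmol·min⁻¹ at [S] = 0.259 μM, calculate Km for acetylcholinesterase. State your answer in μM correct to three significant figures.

0.136 μM

v/Vmax = 116/177 = 0.6554 = [S]/(Km+[S]).
So Km + [S] = [S]/0.6554 = 0.3952 μM, giving Km = 0.3952 − 0.259 = 0.136 μM.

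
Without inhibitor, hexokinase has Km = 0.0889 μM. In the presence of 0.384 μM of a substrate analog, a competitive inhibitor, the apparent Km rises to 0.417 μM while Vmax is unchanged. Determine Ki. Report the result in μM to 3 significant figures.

0.104 μM

Competitive: Km,app = α·Km with α = 1 + [I]/Ki.
α = Km,app/Km = 0.417/0.0889 = 4.691.
Since α = 1 + [I]/Ki, [I]/Ki = 4.691 − 1 = 3.691 and Ki = 0.384/3.691 = 0.104 μM.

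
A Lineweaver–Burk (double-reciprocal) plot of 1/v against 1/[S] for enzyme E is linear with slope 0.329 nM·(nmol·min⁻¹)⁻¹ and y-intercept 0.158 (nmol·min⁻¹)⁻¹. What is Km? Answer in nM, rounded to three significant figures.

2.08 nM

y-intercept = 1/Vmax ⇒ Vmax = 6.33 nmol·min⁻¹; slope = Km/Vmax ⇒ Km = slope × Vmax.
Km = 0.329 × 6.33 = 2.08 nM.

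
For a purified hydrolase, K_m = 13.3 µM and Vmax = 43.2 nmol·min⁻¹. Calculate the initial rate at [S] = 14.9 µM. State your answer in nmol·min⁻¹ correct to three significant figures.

v = Vmax·[S]/(Km + [S]) = 43.2 × 14.9 / (13.3 + 14.9)
  = 643.7 / 28.20 = 22.8 nmol·min⁻¹.

22.8 nmol·min⁻¹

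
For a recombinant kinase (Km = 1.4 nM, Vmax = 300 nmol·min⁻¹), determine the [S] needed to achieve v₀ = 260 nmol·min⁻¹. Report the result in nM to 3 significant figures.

The required fractional saturation is v/Vmax = 260/300 = 0.8667.
Then [S]/(Km+[S]) = 0.8667 ⇒ [S] = 1.4 × 0.8667/(1 − 0.8667) = 9.10 nM.

9.10 nM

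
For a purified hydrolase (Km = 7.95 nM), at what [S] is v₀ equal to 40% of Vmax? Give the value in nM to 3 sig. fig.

v/Vmax = [S]/(Km+[S]) = 0.4, so [S] = Km·0.4/(1 − 0.4) = 7.95 × 0.6667.
[S] = 5.30 nM.

5.30 nM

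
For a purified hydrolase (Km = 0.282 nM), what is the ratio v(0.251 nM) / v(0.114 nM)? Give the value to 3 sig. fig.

1.64

The fractional saturations are [S]/(Km+[S]) = 0.114/0.3960 = 0.2879 and 0.251/0.5330 = 0.4709.
v₂/v₁ is just their ratio: 0.4709/0.2879 = 1.64.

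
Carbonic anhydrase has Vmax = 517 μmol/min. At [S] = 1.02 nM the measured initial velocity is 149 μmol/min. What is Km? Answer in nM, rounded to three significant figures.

2.52 nM

From v = Vmax[S]/(Km+[S]), Km = [S](Vmax − v)/v.
Km = 1.02 × (517 − 149) / 149 = 375.4/149 = 2.52 nM.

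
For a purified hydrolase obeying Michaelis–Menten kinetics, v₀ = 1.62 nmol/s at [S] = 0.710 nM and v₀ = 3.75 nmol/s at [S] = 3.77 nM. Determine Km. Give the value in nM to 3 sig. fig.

In reciprocal form, 1/v = (Km/Vmax)·(1/[S]) + 1/Vmax. The two points give (1/[S], 1/v) = (1.408, 0.6173) and (0.2653, 0.2667).
Slope = (0.6173 − 0.2667)/(1.408 − 0.2653) = 0.3067; intercept = 0.6173 − 0.3067×1.408 = 0.1853.
Vmax = 1/intercept = 5.40 nmol/s; Km = slope × Vmax = 0.3067 × 5.40 = 1.66 nM.

1.66 nM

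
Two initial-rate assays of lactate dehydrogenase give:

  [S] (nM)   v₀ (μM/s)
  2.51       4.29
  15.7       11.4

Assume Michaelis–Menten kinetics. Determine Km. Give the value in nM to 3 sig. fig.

7.23 nM

From v = Vmax[S]/(Km+[S]), each point gives Vmax = v(Km+[S])/[S].
Equating: 4.29(Km+2.51)/2.51 = 11.4(Km+15.7)/15.7.
1.709·Km + 4.29 = 0.7261·Km + 11.4, so (1.709 − 0.7261)·Km = 11.4 − 4.29.
Km = 7.110/0.9830 = 7.23 nM; then Vmax = 4.29(7.23+2.51)/2.51 = 16.7 μM/s.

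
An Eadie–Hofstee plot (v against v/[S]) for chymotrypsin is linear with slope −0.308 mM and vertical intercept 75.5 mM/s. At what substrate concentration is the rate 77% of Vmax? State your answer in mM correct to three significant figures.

The Eadie–Hofstee slope gives Km = 0.308 mM (slope = −Km).
v/Vmax = [S]/(Km+[S]) = 0.77 ⇒ [S] = Km·0.77/(1−0.77) = 0.308 × 3.348 = 1.03 mM.

1.03 mM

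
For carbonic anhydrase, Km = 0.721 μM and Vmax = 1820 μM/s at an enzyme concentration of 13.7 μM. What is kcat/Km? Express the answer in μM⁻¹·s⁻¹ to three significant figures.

kcat = Vmax/[E]total = 1820/13.7 = 133 s⁻¹.
kcat/Km = 133/0.721 = 184 μM⁻¹·s⁻¹.

184 μM⁻¹·s⁻¹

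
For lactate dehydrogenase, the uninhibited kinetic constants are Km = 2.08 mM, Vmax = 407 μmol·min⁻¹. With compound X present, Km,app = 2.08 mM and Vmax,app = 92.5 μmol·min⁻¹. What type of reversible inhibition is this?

noncompetitive

Vmax decreases (407 → 92.5 μmol·min⁻¹) while Km is unchanged — pure noncompetitive inhibition.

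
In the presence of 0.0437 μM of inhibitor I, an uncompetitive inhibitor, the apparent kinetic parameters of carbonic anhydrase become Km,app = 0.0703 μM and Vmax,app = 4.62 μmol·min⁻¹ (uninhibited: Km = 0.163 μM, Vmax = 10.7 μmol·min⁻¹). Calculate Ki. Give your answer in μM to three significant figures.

Uncompetitive: Vmax,app = Vmax/α (and Km,app = Km/α) with α = 1 + [I]/Ki.
α = Vmax/Vmax,app = 10.7/4.62 = 2.316.
Since α = 1 + [I]/Ki, [I]/Ki = 2.316 − 1 = 1.316 and Ki = 0.0437/1.316 = 0.0332 μM.

0.0332 μM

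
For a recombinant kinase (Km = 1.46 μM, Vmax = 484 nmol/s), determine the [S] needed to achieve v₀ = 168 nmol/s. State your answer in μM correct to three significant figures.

Rearranging v = Vmax[S]/(Km+[S]) gives [S] = Km·v/(Vmax − v).
[S] = 1.46 × 168 / (484 − 168) = 245.3/316.0 = 0.776 μM.

0.776 μM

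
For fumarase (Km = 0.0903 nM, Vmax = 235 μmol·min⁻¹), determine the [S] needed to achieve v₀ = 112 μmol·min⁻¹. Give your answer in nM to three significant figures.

Rearranging v = Vmax[S]/(Km+[S]) gives [S] = Km·v/(Vmax − v).
[S] = 0.0903 × 112 / (235 − 112) = 10.11/123.0 = 0.0822 nM.

0.0822 nM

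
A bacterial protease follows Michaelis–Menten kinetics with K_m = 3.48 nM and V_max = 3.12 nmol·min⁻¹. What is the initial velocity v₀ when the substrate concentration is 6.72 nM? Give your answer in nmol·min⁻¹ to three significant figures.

v = Vmax·[S]/(Km + [S]) = 3.12 × 6.72 / (3.48 + 6.72)
  = 20.97 / 10.20 = 2.06 nmol·min⁻¹.

2.06 nmol·min⁻¹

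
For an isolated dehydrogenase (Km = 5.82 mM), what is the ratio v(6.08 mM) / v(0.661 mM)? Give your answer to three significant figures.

5.01

The fractional saturations are [S]/(Km+[S]) = 0.661/6.481 = 0.1020 and 6.08/11.90 = 0.5109.
v₂/v₁ is just their ratio: 0.5109/0.1020 = 5.01.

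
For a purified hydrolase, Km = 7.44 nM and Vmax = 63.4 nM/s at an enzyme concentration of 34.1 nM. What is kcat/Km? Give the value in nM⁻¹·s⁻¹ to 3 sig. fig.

kcat = Vmax/[E]total = 63.4/34.1 = 1.86 s⁻¹.
kcat/Km = 1.86/7.44 = 0.250 nM⁻¹·s⁻¹.

0.250 nM⁻¹·s⁻¹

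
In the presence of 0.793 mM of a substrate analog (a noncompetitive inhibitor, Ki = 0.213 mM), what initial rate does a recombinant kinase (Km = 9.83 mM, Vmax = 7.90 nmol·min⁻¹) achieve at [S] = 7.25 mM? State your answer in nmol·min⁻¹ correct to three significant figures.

With α = 1 + [I]/Ki = 1 + 0.793/0.213 = 4.723, the noncompetitive rate law is v = (Vmax/α)·[S] / (Km + [S]).
v = (7.90/4.723)×7.25 / (9.83 + 7.25) = 12.13/17.08 = 0.710 nmol·min⁻¹.

0.710 nmol·min⁻¹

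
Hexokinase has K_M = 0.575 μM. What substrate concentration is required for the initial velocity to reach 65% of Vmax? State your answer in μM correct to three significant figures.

1.07 μM

v/Vmax = [S]/(Km+[S]) = 0.65, so [S] = Km·0.65/(1 − 0.65) = 0.575 × 1.857.
[S] = 1.07 μM.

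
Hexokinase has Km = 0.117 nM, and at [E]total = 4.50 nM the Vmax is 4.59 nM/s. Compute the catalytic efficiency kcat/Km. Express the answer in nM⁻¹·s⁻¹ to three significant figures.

kcat = Vmax/[E]total = 4.59/4.50 = 1.02 s⁻¹.
kcat/Km = 1.02/0.117 = 8.72 nM⁻¹·s⁻¹.

8.72 nM⁻¹·s⁻¹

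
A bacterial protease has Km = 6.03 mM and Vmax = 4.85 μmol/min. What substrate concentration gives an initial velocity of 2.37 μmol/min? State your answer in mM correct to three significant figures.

The required fractional saturation is v/Vmax = 2.37/4.85 = 0.4887.
Then [S]/(Km+[S]) = 0.4887 ⇒ [S] = 6.03 × 0.4887/(1 − 0.4887) = 5.76 mM.

5.76 mM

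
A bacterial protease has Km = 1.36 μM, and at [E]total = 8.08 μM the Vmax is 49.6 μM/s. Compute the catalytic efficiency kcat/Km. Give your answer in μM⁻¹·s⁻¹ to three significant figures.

kcat = Vmax/[E]total = 49.6/8.08 = 6.14 s⁻¹.
kcat/Km = 6.14/1.36 = 4.51 μM⁻¹·s⁻¹.

4.51 μM⁻¹·s⁻¹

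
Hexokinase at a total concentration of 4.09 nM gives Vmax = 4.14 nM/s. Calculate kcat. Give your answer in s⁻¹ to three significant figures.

1.01 s⁻¹

kcat = Vmax/[E]total = 4.14 nM/s / 4.09 nM = 1.01 s⁻¹.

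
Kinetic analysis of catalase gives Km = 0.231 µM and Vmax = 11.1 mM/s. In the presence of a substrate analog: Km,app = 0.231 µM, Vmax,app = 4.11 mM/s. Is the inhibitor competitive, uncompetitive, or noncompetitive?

Vmax decreases (11.1 → 4.11 mM/s) while Km is unchanged — pure noncompetitive inhibition.

noncompetitive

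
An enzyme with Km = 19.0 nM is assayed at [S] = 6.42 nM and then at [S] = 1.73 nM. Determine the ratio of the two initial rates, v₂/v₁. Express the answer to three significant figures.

0.330

The fractional saturations are [S]/(Km+[S]) = 6.42/25.42 = 0.2526 and 1.73/20.73 = 0.08345.
v₂/v₁ is just their ratio: 0.08345/0.2526 = 0.330.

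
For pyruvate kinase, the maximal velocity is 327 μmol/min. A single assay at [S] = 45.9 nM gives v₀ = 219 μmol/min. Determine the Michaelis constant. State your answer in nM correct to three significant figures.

From v = Vmax[S]/(Km+[S]), Km = [S](Vmax − v)/v.
Km = 45.9 × (327 − 219) / 219 = 4957/219 = 22.6 nM.

22.6 nM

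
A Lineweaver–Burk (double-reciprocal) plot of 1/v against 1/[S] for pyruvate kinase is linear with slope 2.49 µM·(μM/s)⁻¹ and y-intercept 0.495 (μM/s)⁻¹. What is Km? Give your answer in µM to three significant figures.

y-intercept = 1/Vmax ⇒ Vmax = 2.02 μM/s; slope = Km/Vmax ⇒ Km = slope × Vmax.
Km = 2.49 × 2.02 = 5.03 µM.

5.03 µM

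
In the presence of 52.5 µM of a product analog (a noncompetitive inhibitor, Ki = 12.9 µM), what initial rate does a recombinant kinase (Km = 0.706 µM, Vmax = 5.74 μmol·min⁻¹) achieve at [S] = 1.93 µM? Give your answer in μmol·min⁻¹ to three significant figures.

With α = 1 + [I]/Ki = 1 + 52.5/12.9 = 5.070, the noncompetitive rate law is v = (Vmax/α)·[S] / (Km + [S]).
v = (5.74/5.070)×1.93 / (0.706 + 1.93) = 2.185/2.636 = 0.829 μmol·min⁻¹.

0.829 μmol·min⁻¹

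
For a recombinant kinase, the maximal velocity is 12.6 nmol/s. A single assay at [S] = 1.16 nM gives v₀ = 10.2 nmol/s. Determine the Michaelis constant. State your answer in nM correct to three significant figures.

0.273 nM

v/Vmax = 10.2/12.6 = 0.8095 = [S]/(Km+[S]).
So Km + [S] = [S]/0.8095 = 1.433 nM, giving Km = 1.433 − 1.16 = 0.273 nM.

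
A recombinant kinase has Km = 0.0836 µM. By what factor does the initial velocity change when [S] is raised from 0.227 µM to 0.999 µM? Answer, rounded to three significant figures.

The fractional saturations are [S]/(Km+[S]) = 0.227/0.3106 = 0.7308 and 0.999/1.083 = 0.9228.
v₂/v₁ is just their ratio: 0.9228/0.7308 = 1.26.

1.26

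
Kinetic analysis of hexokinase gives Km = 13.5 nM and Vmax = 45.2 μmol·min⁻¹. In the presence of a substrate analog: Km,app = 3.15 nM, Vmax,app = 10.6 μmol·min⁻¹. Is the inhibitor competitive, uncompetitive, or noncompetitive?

Both Km and Vmax decrease by the same factor (~4.28-fold) — characteristic of uncompetitive inhibition.

uncompetitive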